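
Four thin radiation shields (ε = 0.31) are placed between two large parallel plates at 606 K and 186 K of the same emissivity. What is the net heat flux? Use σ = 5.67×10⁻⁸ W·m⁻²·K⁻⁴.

q ≈ 278 W/m²

Each of the 5 gaps contributes resistance (2/ε − 1) = 2/0.31 − 1 = 5.452; total = 27.26.
q = σ(T₁⁴ − T₂⁴) / 27.26 = 5.67×10⁻⁸ × 1.34×10^11 / 27.26 = 278 W/m².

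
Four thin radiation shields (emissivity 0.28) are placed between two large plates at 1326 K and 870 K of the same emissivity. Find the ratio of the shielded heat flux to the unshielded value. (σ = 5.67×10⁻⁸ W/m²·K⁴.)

With N identical shields there are N+1 = 5 gaps in series, each with the same radiative resistance, so the flux falls to 1/(N+1) of its unshielded value.

ratio ≈ 0.200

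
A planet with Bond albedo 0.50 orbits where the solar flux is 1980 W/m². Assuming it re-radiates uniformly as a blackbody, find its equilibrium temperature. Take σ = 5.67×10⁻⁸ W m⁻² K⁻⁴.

T ≈ 257 K

Power absorbed = (1−a)S·πR²; power emitted = 4πR²σT⁴. Equating and cancelling πR²:
T = ((1−a)S / 4σ)^(1/4) = (990 / (4 × 5.67×10⁻⁸))^(1/4) = (4.37×10^9)^(1/4).
T = 257 K.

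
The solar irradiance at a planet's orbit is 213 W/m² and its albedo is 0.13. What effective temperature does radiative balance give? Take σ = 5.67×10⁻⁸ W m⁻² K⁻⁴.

T ≈ 169 K

Power absorbed = (1−a)S·πR²; power emitted = 4πR²σT⁴. Equating and cancelling πR²:
T = ((1−a)S / 4σ)^(1/4) = (185 / (4 × 5.67×10⁻⁸))^(1/4) = (8.17×10^8)^(1/4).
T = 169 K.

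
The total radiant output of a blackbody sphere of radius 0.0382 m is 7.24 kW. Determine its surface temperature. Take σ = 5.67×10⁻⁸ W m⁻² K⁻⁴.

T ≈ 1620 K

A = 4πr² = 4π × (0.0382)² = 0.0183 m².
From P = σAT⁴, T = (P / σA)^(1/4) = (7240 / (5.67×10⁻⁸ × 0.0183))^(1/4).
T = (6.96×10^12)^(1/4) = 1620 K.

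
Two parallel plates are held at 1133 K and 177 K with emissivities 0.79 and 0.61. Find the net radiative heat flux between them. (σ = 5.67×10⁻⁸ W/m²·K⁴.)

q ≈ 49000 W/m²

For two large parallel gray plates, q = σ(T₁⁴ − T₂⁴) / (1/ε₁ + 1/ε₂ − 1).
1/ε₁ + 1/ε₂ − 1 = 1/0.79 + 1/0.61 − 1 = 1.905.
T₁⁴ − T₂⁴ = 1.65×10^12 − 9.82×10^8 = 1.65×10^12 K⁴.
q = 5.67×10⁻⁸ × 1.65×10^12 / 1.905 = 49000 W/m².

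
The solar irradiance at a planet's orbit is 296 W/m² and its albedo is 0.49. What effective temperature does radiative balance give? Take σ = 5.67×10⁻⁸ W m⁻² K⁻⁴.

T ≈ 161 K

Power absorbed = (1−a)S·πR²; power emitted = 4πR²σT⁴. Equating and cancelling πR²:
T = ((1−a)S / 4σ)^(1/4) = (151 / (4 × 5.67×10⁻⁸))^(1/4) = (6.66×10^8)^(1/4).
T = 161 K.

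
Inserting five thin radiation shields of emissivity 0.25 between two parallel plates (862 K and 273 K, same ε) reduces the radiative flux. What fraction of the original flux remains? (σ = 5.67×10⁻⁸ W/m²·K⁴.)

With N identical shields there are N+1 = 6 gaps in series, each with the same radiative resistance, so the flux falls to 1/(N+1) of its unshielded value.

ratio ≈ 0.167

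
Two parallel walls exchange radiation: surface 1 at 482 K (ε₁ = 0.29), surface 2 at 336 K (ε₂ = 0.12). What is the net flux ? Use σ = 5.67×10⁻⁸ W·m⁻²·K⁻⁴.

For two large parallel gray plates, q = σ(T₁⁴ − T₂⁴) / (1/ε₁ + 1/ε₂ − 1).
1/ε₁ + 1/ε₂ − 1 = 1/0.29 + 1/0.12 − 1 = 10.78.
T₁⁴ − T₂⁴ = 5.40×10^10 − 1.27×10^10 = 4.12×10^10 K⁴.
q = 5.67×10⁻⁸ × 4.12×10^10 / 10.78 = 217 W/m².

q ≈ 217 W/m²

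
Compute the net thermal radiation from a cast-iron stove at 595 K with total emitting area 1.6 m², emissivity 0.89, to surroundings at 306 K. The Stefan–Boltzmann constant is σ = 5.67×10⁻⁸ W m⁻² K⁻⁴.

Q = εσA(T⁴ − T_s⁴). T⁴ − T_s⁴ = (595)⁴ − (306)⁴ = 1.25×10^11 − 8.77×10^9 = 1.17×10^11 K⁴.
Q = 0.89 × 5.67×10⁻⁸ × 1.60 × 1.17×10^11 = 9410 W.

Q ≈ 9410 W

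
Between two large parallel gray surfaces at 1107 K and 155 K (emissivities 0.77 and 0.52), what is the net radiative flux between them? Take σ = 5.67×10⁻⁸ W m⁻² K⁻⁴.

q ≈ 38300 W/m²

For two large parallel gray plates, q = σ(T₁⁴ − T₂⁴) / (1/ε₁ + 1/ε₂ − 1).
1/ε₁ + 1/ε₂ − 1 = 1/0.77 + 1/0.52 − 1 = 2.222.
T₁⁴ − T₂⁴ = 1.50×10^12 − 5.77×10^8 = 1.50×10^12 K⁴.
q = 5.67×10⁻⁸ × 1.50×10^12 / 2.222 = 38300 W/m².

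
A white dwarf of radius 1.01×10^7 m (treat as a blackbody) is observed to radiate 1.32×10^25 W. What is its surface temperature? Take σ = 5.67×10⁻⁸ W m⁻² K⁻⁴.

T ≈ 20600 K

A = 4πr² = 4π × (1.01×10^7)² = 1.28×10^15 m².
From P = σAT⁴, T = (P / σA)^(1/4) = (1.32×10^25 / (5.67×10⁻⁸ × 1.28×10^15))^(1/4).
T = (1.82×10^17)^(1/4) = 20600 K.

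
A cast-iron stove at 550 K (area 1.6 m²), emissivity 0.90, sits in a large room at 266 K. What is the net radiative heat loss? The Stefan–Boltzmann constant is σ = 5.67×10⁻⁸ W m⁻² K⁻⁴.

Q = εσA(T⁴ − T_s⁴). T⁴ − T_s⁴ = (550)⁴ − (266)⁴ = 9.15×10^10 − 5.01×10^9 = 8.65×10^10 K⁴.
Q = 0.90 × 5.67×10⁻⁸ × 1.60 × 8.65×10^10 = 7060 W.

Q ≈ 7060 W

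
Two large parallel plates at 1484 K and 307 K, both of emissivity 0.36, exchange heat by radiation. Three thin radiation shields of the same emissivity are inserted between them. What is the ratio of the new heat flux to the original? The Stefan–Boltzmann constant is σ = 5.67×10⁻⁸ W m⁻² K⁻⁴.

With N identical shields there are N+1 = 4 gaps in series, each with the same radiative resistance, so the flux falls to 1/(N+1) of its unshielded value.

ratio ≈ 0.250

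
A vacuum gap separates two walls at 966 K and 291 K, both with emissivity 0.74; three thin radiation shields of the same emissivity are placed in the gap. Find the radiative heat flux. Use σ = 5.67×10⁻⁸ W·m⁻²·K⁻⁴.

Each of the 4 gaps contributes resistance (2/ε − 1) = 2/0.74 − 1 = 1.703; total = 6.811.
q = σ(T₁⁴ − T₂⁴) / 6.811 = 5.67×10⁻⁸ × 8.64×10^11 / 6.811 = 7190 W/m².

q ≈ 7190 W/m²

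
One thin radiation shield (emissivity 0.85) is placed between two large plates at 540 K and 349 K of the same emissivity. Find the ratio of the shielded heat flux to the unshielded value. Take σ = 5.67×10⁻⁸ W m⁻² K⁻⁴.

ratio ≈ 0.500

With N identical shields there are N+1 = 2 gaps in series, each with the same radiative resistance, so the flux falls to 1/(N+1) of its unshielded value.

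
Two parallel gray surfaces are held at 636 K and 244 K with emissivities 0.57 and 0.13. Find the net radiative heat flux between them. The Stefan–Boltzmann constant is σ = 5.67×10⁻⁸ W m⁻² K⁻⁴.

q ≈ 1070 W/m²

For two large parallel gray plates, q = σ(T₁⁴ − T₂⁴) / (1/ε₁ + 1/ε₂ − 1).
1/ε₁ + 1/ε₂ − 1 = 1/0.57 + 1/0.13 − 1 = 8.447.
T₁⁴ − T₂⁴ = 1.64×10^11 − 3.54×10^9 = 1.60×10^11 K⁴.
q = 5.67×10⁻⁸ × 1.60×10^11 / 8.447 = 1070 W/m².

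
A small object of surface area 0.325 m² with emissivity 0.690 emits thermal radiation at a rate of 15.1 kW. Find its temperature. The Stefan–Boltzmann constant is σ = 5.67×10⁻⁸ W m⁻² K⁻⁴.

From P = εσAT⁴, T = (P / εσA)^(1/4) = (15100 / (0.690 × 5.67×10⁻⁸ × 0.325))^(1/4).
T = (1.19×10^12)^(1/4) = 1040 K.

T ≈ 1040 K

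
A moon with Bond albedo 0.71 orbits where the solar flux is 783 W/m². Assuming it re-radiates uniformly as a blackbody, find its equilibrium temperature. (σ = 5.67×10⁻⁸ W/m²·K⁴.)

Power absorbed = (1−a)S·πR²; power emitted = 4πR²σT⁴. Equating and cancelling πR²:
T = ((1−a)S / 4σ)^(1/4) = (227 / (4 × 5.67×10⁻⁸))^(1/4) = (1.00×10^9)^(1/4).
T = 178 K.

T ≈ 178 K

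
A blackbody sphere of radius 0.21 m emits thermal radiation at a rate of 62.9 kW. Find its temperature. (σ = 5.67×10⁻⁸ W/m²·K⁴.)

A = 4πr² = 4π × (0.21)² = 0.554 m².
From P = σAT⁴, T = (P / σA)^(1/4) = (62900 / (5.67×10⁻⁸ × 0.554))^(1/4).
T = (2.00×10^12)^(1/4) = 1190 K.

T ≈ 1190 K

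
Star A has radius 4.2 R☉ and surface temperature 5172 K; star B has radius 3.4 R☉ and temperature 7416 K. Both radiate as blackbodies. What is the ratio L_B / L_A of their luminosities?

L = 4πR²σT⁴ ∝ R²T⁴, so L_B/L_A = (3.4/4.2)² × (7416/5172)⁴ = 0.655 × 4.23 = 2.77.

L_B/L_A ≈ 2.77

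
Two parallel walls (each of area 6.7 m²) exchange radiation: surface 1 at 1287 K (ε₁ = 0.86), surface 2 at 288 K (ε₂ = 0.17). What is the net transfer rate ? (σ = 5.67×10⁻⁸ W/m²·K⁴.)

Q ≈ 1.72×10^5 W

For two large parallel gray plates, q = σ(T₁⁴ − T₂⁴) / (1/ε₁ + 1/ε₂ − 1).
1/ε₁ + 1/ε₂ − 1 = 1/0.86 + 1/0.17 − 1 = 6.045.
T₁⁴ − T₂⁴ = 2.74×10^12 − 6.88×10^9 = 2.74×10^12 K⁴.
q = 5.67×10⁻⁸ × 2.74×10^12 / 6.045 = 25700 W/m².
Q = q·A = 25700 × 6.7 = 1.72×10^5 W.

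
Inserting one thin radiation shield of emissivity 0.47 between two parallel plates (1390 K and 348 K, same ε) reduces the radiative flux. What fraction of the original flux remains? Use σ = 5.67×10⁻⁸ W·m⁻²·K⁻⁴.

With N identical shields there are N+1 = 2 gaps in series, each with the same radiative resistance, so the flux falls to 1/(N+1) of its unshielded value.

ratio ≈ 0.500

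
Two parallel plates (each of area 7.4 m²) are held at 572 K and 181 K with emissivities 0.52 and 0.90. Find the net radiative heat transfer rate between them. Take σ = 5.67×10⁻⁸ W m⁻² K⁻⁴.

For two large parallel gray plates, q = σ(T₁⁴ − T₂⁴) / (1/ε₁ + 1/ε₂ − 1).
1/ε₁ + 1/ε₂ − 1 = 1/0.52 + 1/0.90 − 1 = 2.034.
T₁⁴ − T₂⁴ = 1.07×10^11 − 1.07×10^9 = 1.06×10^11 K⁴.
q = 5.67×10⁻⁸ × 1.06×10^11 / 2.034 = 2950 W/m².
Q = q·A = 2950 × 7.4 = 21900 W.

Q ≈ 21900 W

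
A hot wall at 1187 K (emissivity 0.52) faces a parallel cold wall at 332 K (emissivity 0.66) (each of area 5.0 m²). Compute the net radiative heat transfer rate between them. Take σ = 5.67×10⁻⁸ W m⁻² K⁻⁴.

Q ≈ 2.29×10^5 W

For two large parallel gray plates, q = σ(T₁⁴ − T₂⁴) / (1/ε₁ + 1/ε₂ − 1).
1/ε₁ + 1/ε₂ − 1 = 1/0.52 + 1/0.66 − 1 = 2.438.
T₁⁴ − T₂⁴ = 1.99×10^12 − 1.21×10^10 = 1.97×10^12 K⁴.
q = 5.67×10⁻⁸ × 1.97×10^12 / 2.438 = 45900 W/m².
Q = q·A = 45900 × 5.0 = 2.29×10^5 W.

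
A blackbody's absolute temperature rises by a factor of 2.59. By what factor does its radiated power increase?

P ∝ T⁴, so the power scales as (2.59)⁴ = 45.0.

factor ≈ 45.0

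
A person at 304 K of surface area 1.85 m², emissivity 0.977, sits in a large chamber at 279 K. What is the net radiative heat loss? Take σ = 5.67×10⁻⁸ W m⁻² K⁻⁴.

Q = εσA(T⁴ − T_s⁴). T⁴ − T_s⁴ = (304)⁴ − (279)⁴ = 8.54×10^9 − 6.06×10^9 = 2.48×10^9 K⁴.
Q = 0.977 × 5.67×10⁻⁸ × 1.85 × 2.48×10^9 = 254 W.

Q ≈ 254 W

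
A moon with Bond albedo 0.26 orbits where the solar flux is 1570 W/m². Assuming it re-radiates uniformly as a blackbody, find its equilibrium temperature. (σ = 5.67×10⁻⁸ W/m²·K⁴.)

T ≈ 268 K

Power absorbed = (1−a)S·πR²; power emitted = 4πR²σT⁴. Equating and cancelling πR²:
T = ((1−a)S / 4σ)^(1/4) = (1160 / (4 × 5.67×10⁻⁸))^(1/4) = (5.12×10^9)^(1/4).
T = 268 K.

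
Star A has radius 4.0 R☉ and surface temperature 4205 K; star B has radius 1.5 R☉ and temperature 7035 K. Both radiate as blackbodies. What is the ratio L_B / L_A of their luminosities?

L_B/L_A ≈ 1.10

L = 4πR²σT⁴ ∝ R²T⁴, so L_B/L_A = (1.5/4.0)² × (7035/4205)⁴ = 0.141 × 7.83 = 1.10.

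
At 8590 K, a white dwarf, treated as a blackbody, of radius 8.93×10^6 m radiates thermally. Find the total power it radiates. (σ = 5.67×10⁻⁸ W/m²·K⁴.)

A = 4πr² = 4π × (8.93×10^6)² = 1.00×10^15 m².
P = σAT⁴ = 5.67×10⁻⁸ × 1.00×10^15 × (8590)⁴ = 5.67×10⁻⁸ × 1.00×10^15 × 5.44×10^15.
P = 3.09×10^23 W.

P ≈ 3.09×10^23 W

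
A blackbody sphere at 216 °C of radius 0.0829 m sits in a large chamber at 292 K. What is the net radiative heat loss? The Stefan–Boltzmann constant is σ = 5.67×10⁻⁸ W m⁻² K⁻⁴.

A = 4πr² = 4π × (0.0829)² = 0.0864 m².
Convert: 216 °C = 489 K.
Q = σA(T⁴ − T_s⁴). T⁴ − T_s⁴ = (489)⁴ − (292)⁴ = 5.72×10^10 − 7.27×10^9 = 4.99×10^10 K⁴.
Q = 5.67×10⁻⁸ × 0.0864 × 4.99×10^10 = 244 W.

Q ≈ 244 W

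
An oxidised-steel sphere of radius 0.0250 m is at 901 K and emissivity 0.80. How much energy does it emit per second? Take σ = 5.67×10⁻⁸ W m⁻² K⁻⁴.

P ≈ 235 W

A = 4πr² = 4π × (0.0250)² = 7.85×10^-3 m².
Stefan–Boltzmann: P = εσAT⁴ = 0.80 × 5.67×10⁻⁸ × 7.85×10^-3 × (901)⁴ = 0.80 × 5.67×10⁻⁸ × 7.85×10^-3 × 6.59×10^11.
P = 235 W.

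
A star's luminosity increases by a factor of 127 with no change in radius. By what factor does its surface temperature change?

factor ≈ 3.36

P ∝ T⁴ ⇒ T ∝ P^(1/4), so T scales by (127)^(1/4) = 3.36.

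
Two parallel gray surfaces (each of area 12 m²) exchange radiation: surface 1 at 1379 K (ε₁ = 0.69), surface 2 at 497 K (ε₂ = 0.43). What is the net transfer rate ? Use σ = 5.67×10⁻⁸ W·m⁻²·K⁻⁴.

Q ≈ 8.72×10^5 W

For two large parallel gray plates, q = σ(T₁⁴ − T₂⁴) / (1/ε₁ + 1/ε₂ − 1).
1/ε₁ + 1/ε₂ − 1 = 1/0.69 + 1/0.43 − 1 = 2.775.
T₁⁴ − T₂⁴ = 3.62×10^12 − 6.10×10^10 = 3.56×10^12 K⁴.
q = 5.67×10⁻⁸ × 3.56×10^12 / 2.775 = 72600 W/m².
Q = q·A = 72600 × 12 = 8.72×10^5 W.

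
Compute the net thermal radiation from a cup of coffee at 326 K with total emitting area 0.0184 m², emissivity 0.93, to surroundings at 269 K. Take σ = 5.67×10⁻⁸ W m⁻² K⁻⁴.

Q ≈ 5.88 W

Q = εσA(T⁴ − T_s⁴). T⁴ − T_s⁴ = (326)⁴ − (269)⁴ = 1.13×10^10 − 5.24×10^9 = 6.06×10^9 K⁴.
Q = 0.93 × 5.67×10⁻⁸ × 0.0184 × 6.06×10^9 = 5.88 W.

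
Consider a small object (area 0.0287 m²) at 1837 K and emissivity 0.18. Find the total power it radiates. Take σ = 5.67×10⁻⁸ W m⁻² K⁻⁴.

Stefan–Boltzmann: P = εσAT⁴ = 0.18 × 5.67×10⁻⁸ × 0.0287 × (1837)⁴ = 0.18 × 5.67×10⁻⁸ × 0.0287 × 1.14×10^13.
P = 3340 W.

P ≈ 3340 W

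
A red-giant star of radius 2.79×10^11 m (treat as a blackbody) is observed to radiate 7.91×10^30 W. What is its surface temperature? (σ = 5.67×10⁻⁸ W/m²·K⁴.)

T ≈ 3460 K

A = 4πr² = 4π × (2.79×10^11)² = 9.78×10^23 m².
From P = σAT⁴, T = (P / σA)^(1/4) = (7.91×10^30 / (5.67×10⁻⁸ × 9.78×10^23))^(1/4).
T = (1.43×10^14)^(1/4) = 3460 K.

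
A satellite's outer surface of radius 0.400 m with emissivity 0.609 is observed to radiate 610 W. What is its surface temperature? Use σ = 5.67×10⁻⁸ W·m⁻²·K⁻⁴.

A = 4πr² = 4π × (0.400)² = 2.01 m².
From P = εσAT⁴, T = (P / εσA)^(1/4) = (610 / (0.609 × 5.67×10⁻⁸ × 2.01))^(1/4).
T = (8.79×10^9)^(1/4) = 306 K.

T ≈ 306 K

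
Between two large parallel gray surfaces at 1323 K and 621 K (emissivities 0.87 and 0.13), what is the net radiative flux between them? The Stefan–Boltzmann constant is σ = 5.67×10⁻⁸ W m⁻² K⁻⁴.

For two large parallel gray plates, q = σ(T₁⁴ − T₂⁴) / (1/ε₁ + 1/ε₂ − 1).
1/ε₁ + 1/ε₂ − 1 = 1/0.87 + 1/0.13 − 1 = 7.842.
T₁⁴ − T₂⁴ = 3.06×10^12 − 1.49×10^11 = 2.91×10^12 K⁴.
q = 5.67×10⁻⁸ × 2.91×10^12 / 7.842 = 21100 W/m².

q ≈ 21100 W/m²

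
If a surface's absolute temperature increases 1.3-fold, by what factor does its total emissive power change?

P ∝ T⁴, so the power scales as (1.3)⁴ = 2.86.

factor ≈ 2.86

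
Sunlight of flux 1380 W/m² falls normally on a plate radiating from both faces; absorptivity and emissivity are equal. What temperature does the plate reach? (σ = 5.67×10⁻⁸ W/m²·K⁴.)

T ≈ 332 K

Absorbed flux αS = emitted flux 2εσT⁴ per unit area; with α = ε this gives T = (S/2σ)^(1/4).
T = (1380 / (2 × 5.67×10⁻⁸))^(1/4) = (1.22×10^10)^(1/4).
T = 332 K.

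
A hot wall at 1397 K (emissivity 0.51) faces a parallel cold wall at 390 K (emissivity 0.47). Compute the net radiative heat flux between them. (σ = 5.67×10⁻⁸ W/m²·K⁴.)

For two large parallel gray plates, q = σ(T₁⁴ − T₂⁴) / (1/ε₁ + 1/ε₂ − 1).
1/ε₁ + 1/ε₂ − 1 = 1/0.51 + 1/0.47 − 1 = 3.088.
T₁⁴ − T₂⁴ = 3.81×10^12 − 2.31×10^10 = 3.79×10^12 K⁴.
q = 5.67×10⁻⁸ × 3.79×10^12 / 3.088 = 69500 W/m².

q ≈ 69500 W/m²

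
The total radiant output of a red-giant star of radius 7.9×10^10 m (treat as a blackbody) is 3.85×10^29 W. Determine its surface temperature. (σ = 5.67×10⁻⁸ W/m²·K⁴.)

T ≈ 3050 K

A = 4πr² = 4π × (7.9×10^10)² = 7.84×10^22 m².
From P = σAT⁴, T = (P / σA)^(1/4) = (3.85×10^29 / (5.67×10⁻⁸ × 7.84×10^22))^(1/4).
T = (8.66×10^13)^(1/4) = 3050 K.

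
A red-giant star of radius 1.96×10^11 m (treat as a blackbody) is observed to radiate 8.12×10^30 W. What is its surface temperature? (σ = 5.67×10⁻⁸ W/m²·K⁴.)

A = 4πr² = 4π × (1.96×10^11)² = 4.83×10^23 m².
From P = σAT⁴, T = (P / σA)^(1/4) = (8.12×10^30 / (5.67×10⁻⁸ × 4.83×10^23))^(1/4).
T = (2.97×10^14)^(1/4) = 4150 K.

T ≈ 4150 K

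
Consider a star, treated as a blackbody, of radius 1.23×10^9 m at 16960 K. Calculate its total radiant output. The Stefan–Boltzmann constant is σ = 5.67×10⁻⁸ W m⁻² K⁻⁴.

P ≈ 8.92×10^28 W

A = 4πr² = 4π × (1.23×10^9)² = 1.90×10^19 m².
P = σAT⁴ = 5.67×10⁻⁸ × 1.90×10^19 × (16960)⁴ = 5.67×10⁻⁸ × 1.90×10^19 × 8.27×10^16.
P = 8.92×10^28 W.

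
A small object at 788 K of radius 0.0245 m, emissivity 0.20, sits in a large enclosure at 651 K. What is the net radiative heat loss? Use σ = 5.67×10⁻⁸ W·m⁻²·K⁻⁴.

A = 4πr² = 4π × (0.0245)² = 7.54×10^-3 m².
Q = εσA(T⁴ − T_s⁴). T⁴ − T_s⁴ = (788)⁴ − (651)⁴ = 3.86×10^11 − 1.80×10^11 = 2.06×10^11 K⁴.
Q = 0.20 × 5.67×10⁻⁸ × 7.54×10^-3 × 2.06×10^11 = 17.6 W.

Q ≈ 17.6 W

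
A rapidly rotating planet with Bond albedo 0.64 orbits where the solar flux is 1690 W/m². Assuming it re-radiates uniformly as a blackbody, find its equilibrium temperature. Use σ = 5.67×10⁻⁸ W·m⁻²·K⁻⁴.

T ≈ 228 K

Power absorbed = (1−a)S·πR²; power emitted = 4πR²σT⁴. Equating and cancelling πR²:
T = ((1−a)S / 4σ)^(1/4) = (608 / (4 × 5.67×10⁻⁸))^(1/4) = (2.68×10^9)^(1/4).
T = 228 K.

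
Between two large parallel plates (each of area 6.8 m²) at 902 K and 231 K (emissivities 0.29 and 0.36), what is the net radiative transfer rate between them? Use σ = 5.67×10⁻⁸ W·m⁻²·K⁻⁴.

For two large parallel gray plates, q = σ(T₁⁴ − T₂⁴) / (1/ε₁ + 1/ε₂ − 1).
1/ε₁ + 1/ε₂ − 1 = 1/0.29 + 1/0.36 − 1 = 5.226.
T₁⁴ − T₂⁴ = 6.62×10^11 − 2.85×10^9 = 6.59×10^11 K⁴.
q = 5.67×10⁻⁸ × 6.59×10^11 / 5.226 = 7150 W/m².
Q = q·A = 7150 × 6.8 = 48600 W.

Q ≈ 48600 W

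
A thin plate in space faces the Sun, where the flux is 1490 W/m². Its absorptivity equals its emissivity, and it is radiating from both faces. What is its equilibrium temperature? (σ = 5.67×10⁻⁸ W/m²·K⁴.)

Absorbed flux αS = emitted flux 2εσT⁴ per unit area; with α = ε this gives T = (S/2σ)^(1/4).
T = (1490 / (2 × 5.67×10⁻⁸))^(1/4) = (1.31×10^10)^(1/4).
T = 339 K.

T ≈ 339 K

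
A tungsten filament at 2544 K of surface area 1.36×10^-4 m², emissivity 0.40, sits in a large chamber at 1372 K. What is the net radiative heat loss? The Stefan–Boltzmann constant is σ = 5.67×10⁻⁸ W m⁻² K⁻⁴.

Q = εσA(T⁴ − T_s⁴). T⁴ − T_s⁴ = (2544)⁴ − (1372)⁴ = 4.19×10^13 − 3.54×10^12 = 3.83×10^13 K⁴.
Q = 0.40 × 5.67×10⁻⁸ × 1.36×10^-4 × 3.83×10^13 = 118 W.

Q ≈ 118 W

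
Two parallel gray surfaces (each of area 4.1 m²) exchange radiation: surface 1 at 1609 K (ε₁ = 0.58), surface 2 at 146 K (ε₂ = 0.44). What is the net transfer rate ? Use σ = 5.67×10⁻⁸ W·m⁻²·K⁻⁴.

For two large parallel gray plates, q = σ(T₁⁴ − T₂⁴) / (1/ε₁ + 1/ε₂ − 1).
1/ε₁ + 1/ε₂ − 1 = 1/0.58 + 1/0.44 − 1 = 2.997.
T₁⁴ − T₂⁴ = 6.70×10^12 − 4.54×10^8 = 6.70×10^12 K⁴.
q = 5.67×10⁻⁸ × 6.70×10^12 / 2.997 = 1.27×10^5 W/m².
Q = q·A = 1.27×10^5 × 4.1 = 5.20×10^5 W.

Q ≈ 5.20×10^5 W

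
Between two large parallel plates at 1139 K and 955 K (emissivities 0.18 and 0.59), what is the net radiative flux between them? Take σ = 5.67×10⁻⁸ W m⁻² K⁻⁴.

For two large parallel gray plates, q = σ(T₁⁴ − T₂⁴) / (1/ε₁ + 1/ε₂ − 1).
1/ε₁ + 1/ε₂ − 1 = 1/0.18 + 1/0.59 − 1 = 6.250.
T₁⁴ − T₂⁴ = 1.68×10^12 − 8.32×10^11 = 8.51×10^11 K⁴.
q = 5.67×10⁻⁸ × 8.51×10^11 / 6.250 = 7720 W/m².

q ≈ 7720 W/m²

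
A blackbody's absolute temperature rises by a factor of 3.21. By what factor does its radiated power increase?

factor ≈ 106

P ∝ T⁴, so the power scales as (3.21)⁴ = 106.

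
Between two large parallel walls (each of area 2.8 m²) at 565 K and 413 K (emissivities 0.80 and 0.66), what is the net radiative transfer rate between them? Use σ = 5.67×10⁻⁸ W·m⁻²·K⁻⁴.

For two large parallel gray plates, q = σ(T₁⁴ − T₂⁴) / (1/ε₁ + 1/ε₂ − 1).
1/ε₁ + 1/ε₂ − 1 = 1/0.80 + 1/0.66 − 1 = 1.765.
T₁⁴ − T₂⁴ = 1.02×10^11 − 2.91×10^10 = 7.28×10^10 K⁴.
q = 5.67×10⁻⁸ × 7.28×10^10 / 1.765 = 2340 W/m².
Q = q·A = 2340 × 2.8 = 6550 W.

Q ≈ 6550 W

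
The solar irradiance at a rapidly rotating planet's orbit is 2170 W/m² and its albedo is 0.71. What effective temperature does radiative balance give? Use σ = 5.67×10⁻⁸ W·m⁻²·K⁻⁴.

Power absorbed = (1−a)S·πR²; power emitted = 4πR²σT⁴. Equating and cancelling πR²:
T = ((1−a)S / 4σ)^(1/4) = (629 / (4 × 5.67×10⁻⁸))^(1/4) = (2.77×10^9)^(1/4).
T = 230 K.

T ≈ 230 K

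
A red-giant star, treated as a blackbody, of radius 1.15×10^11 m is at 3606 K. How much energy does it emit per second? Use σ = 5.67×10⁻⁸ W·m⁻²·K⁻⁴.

P ≈ 1.59×10^30 W

A = 4πr² = 4π × (1.15×10^11)² = 1.66×10^23 m².
P = σAT⁴ = 5.67×10⁻⁸ × 1.66×10^23 × (3606)⁴ = 5.67×10⁻⁸ × 1.66×10^23 × 1.69×10^14.
P = 1.59×10^30 W.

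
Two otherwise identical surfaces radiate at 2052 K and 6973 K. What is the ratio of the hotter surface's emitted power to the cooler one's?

P ∝ T⁴, so the ratio is (6973/2052)⁴ = (3.398)⁴ = 133.

ratio ≈ 133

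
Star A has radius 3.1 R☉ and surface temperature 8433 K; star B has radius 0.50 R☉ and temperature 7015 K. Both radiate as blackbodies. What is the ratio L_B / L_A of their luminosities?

L = 4πR²σT⁴ ∝ R²T⁴, so L_B/L_A = (0.50/3.1)² × (7015/8433)⁴ = 0.0260 × 0.479 = 0.0125.

L_B/L_A ≈ 0.0125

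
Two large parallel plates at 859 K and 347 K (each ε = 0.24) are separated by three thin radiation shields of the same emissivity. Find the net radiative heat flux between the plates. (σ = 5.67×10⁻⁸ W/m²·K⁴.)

q ≈ 1020 W/m²

Each of the 4 gaps contributes resistance (2/ε − 1) = 2/0.24 − 1 = 7.333; total = 29.33.
q = σ(T₁⁴ − T₂⁴) / 29.33 = 5.67×10⁻⁸ × 5.30×10^11 / 29.33 = 1020 W/m².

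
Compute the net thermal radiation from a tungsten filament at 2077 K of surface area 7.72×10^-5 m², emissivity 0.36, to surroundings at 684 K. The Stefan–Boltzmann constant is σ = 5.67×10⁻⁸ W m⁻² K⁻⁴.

Q = εσA(T⁴ − T_s⁴). T⁴ − T_s⁴ = (2077)⁴ − (684)⁴ = 1.86×10^13 − 2.19×10^11 = 1.84×10^13 K⁴.
Q = 0.36 × 5.67×10⁻⁸ × 7.72×10^-5 × 1.84×10^13 = 29.0 W.

Q ≈ 29.0 W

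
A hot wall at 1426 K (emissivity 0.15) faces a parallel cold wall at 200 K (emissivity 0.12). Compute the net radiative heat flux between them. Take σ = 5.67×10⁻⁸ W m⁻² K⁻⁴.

q ≈ 16700 W/m²

For two large parallel gray plates, q = σ(T₁⁴ − T₂⁴) / (1/ε₁ + 1/ε₂ − 1).
1/ε₁ + 1/ε₂ − 1 = 1/0.15 + 1/0.12 − 1 = 14.00.
T₁⁴ − T₂⁴ = 4.14×10^12 − 1.60×10^9 = 4.13×10^12 K⁴.
q = 5.67×10⁻⁸ × 4.13×10^12 / 14.00 = 16700 W/m².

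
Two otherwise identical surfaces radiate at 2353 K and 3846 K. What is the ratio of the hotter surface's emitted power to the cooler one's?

ratio ≈ 7.14

P ∝ T⁴, so the ratio is (3846/2353)⁴ = (1.635)⁴ = 7.14.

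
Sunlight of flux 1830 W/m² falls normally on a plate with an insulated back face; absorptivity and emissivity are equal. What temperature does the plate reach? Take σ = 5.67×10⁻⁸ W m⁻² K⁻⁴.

Absorbed flux αS = emitted flux εσT⁴ (one radiating face); with α = ε, T = (S/σ)^(1/4).
T = (1830 / 5.67×10⁻⁸)^(1/4) = (3.23×10^10)^(1/4).
T = 424 K.

T ≈ 424 K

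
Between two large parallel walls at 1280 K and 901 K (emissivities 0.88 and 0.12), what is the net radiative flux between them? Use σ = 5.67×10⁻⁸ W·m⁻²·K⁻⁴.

For two large parallel gray plates, q = σ(T₁⁴ − T₂⁴) / (1/ε₁ + 1/ε₂ − 1).
1/ε₁ + 1/ε₂ − 1 = 1/0.88 + 1/0.12 − 1 = 8.470.
T₁⁴ − T₂⁴ = 2.68×10^12 − 6.59×10^11 = 2.03×10^12 K⁴.
q = 5.67×10⁻⁸ × 2.03×10^12 / 8.470 = 13600 W/m².

q ≈ 13600 W/m²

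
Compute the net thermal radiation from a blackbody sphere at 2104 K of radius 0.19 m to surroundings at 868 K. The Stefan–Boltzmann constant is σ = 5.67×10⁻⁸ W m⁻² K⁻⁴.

A = 4πr² = 4π × (0.19)² = 0.454 m².
Q = σA(T⁴ − T_s⁴). T⁴ − T_s⁴ = (2104)⁴ − (868)⁴ = 1.96×10^13 − 5.68×10^11 = 1.90×10^13 K⁴.
Q = 5.67×10⁻⁸ × 0.454 × 1.90×10^13 = 4.89×10^5 W.

Q ≈ 4.89×10^5 W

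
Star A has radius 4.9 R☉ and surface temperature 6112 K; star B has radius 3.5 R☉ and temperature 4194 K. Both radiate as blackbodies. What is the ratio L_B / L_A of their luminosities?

L_B/L_A ≈ 0.113

L = 4πR²σT⁴ ∝ R²T⁴, so L_B/L_A = (3.5/4.9)² × (4194/6112)⁴ = 0.510 × 0.222 = 0.113.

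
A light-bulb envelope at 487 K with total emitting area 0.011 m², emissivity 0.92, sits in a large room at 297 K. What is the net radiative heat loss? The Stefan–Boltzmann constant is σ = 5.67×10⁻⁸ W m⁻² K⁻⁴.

Q = εσA(T⁴ − T_s⁴). T⁴ − T_s⁴ = (487)⁴ − (297)⁴ = 5.62×10^10 − 7.78×10^9 = 4.85×10^10 K⁴.
Q = 0.92 × 5.67×10⁻⁸ × 0.0110 × 4.85×10^10 = 27.8 W.

Q ≈ 27.8 W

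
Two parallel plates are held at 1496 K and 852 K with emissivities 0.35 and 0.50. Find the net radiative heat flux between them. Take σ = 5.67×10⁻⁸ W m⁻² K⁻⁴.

For two large parallel gray plates, q = σ(T₁⁴ − T₂⁴) / (1/ε₁ + 1/ε₂ − 1).
1/ε₁ + 1/ε₂ − 1 = 1/0.35 + 1/0.50 − 1 = 3.857.
T₁⁴ − T₂⁴ = 5.01×10^12 − 5.27×10^11 = 4.48×10^12 K⁴.
q = 5.67×10⁻⁸ × 4.48×10^12 / 3.857 = 65900 W/m².

q ≈ 65900 W/m²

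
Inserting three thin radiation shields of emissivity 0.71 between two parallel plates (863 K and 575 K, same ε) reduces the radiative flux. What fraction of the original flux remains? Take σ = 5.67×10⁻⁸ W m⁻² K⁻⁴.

ratio ≈ 0.250

With N identical shields there are N+1 = 4 gaps in series, each with the same radiative resistance, so the flux falls to 1/(N+1) of its unshielded value.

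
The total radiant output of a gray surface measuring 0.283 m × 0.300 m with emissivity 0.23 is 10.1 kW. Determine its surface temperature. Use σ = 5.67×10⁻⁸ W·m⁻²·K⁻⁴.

T ≈ 1740 K

A = 0.283 × 0.300 = 0.0849 m².
From P = εσAT⁴, T = (P / εσA)^(1/4) = (10100 / (0.23 × 5.67×10⁻⁸ × 0.0849))^(1/4).
T = (9.12×10^12)^(1/4) = 1740 K.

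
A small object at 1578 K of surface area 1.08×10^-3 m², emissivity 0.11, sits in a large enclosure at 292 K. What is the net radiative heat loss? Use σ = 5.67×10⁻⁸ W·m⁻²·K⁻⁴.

Q ≈ 41.7 W

Q = εσA(T⁴ − T_s⁴). T⁴ − T_s⁴ = (1578)⁴ − (292)⁴ = 6.20×10^12 − 7.27×10^9 = 6.19×10^12 K⁴.
Q = 0.11 × 5.67×10⁻⁸ × 1.08×10^-3 × 6.19×10^12 = 41.7 W.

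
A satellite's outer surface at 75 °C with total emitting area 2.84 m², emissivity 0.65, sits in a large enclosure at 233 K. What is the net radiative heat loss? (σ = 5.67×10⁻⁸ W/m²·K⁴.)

Convert: 75 °C = 348 K.
Q = εσA(T⁴ − T_s⁴). T⁴ − T_s⁴ = (348)⁴ − (233)⁴ = 1.47×10^10 − 2.95×10^9 = 1.17×10^10 K⁴.
Q = 0.65 × 5.67×10⁻⁸ × 2.84 × 1.17×10^10 = 1230 W.

Q ≈ 1230 W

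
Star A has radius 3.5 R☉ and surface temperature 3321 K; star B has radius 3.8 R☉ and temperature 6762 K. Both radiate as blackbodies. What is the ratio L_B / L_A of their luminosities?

L = 4πR²σT⁴ ∝ R²T⁴, so L_B/L_A = (3.8/3.5)² × (6762/3321)⁴ = 1.18 × 17.2 = 20.3.

L_B/L_A ≈ 20.3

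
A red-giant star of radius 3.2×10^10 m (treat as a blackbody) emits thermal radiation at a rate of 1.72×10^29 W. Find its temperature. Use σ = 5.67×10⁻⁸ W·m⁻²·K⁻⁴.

T ≈ 3920 K

A = 4πr² = 4π × (3.2×10^10)² = 1.29×10^22 m².
From P = σAT⁴, T = (P / σA)^(1/4) = (1.72×10^29 / (5.67×10⁻⁸ × 1.29×10^22))^(1/4).
T = (2.36×10^14)^(1/4) = 3920 K.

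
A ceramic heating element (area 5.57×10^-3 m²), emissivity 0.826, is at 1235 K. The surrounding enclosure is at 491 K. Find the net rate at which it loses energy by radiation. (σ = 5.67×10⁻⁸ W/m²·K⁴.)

Q = εσA(T⁴ − T_s⁴). T⁴ − T_s⁴ = (1235)⁴ − (491)⁴ = 2.33×10^12 − 5.81×10^10 = 2.27×10^12 K⁴.
Q = 0.826 × 5.67×10⁻⁸ × 5.57×10^-3 × 2.27×10^12 = 592 W.

Q ≈ 592 W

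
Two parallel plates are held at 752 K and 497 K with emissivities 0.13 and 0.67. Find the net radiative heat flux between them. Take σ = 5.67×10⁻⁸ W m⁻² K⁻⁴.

q ≈ 1790 W/m²

For two large parallel gray plates, q = σ(T₁⁴ − T₂⁴) / (1/ε₁ + 1/ε₂ − 1).
1/ε₁ + 1/ε₂ − 1 = 1/0.13 + 1/0.67 − 1 = 8.185.
T₁⁴ − T₂⁴ = 3.20×10^11 − 6.10×10^10 = 2.59×10^11 K⁴.
q = 5.67×10⁻⁸ × 2.59×10^11 / 8.185 = 1790 W/m².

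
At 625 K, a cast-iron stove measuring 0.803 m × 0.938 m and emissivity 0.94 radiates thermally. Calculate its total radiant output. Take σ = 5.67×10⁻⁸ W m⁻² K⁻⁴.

A = 0.803 × 0.938 = 0.753 m².
Stefan–Boltzmann: P = εσAT⁴ = 0.94 × 5.67×10⁻⁸ × 0.753 × (625)⁴ = 0.94 × 5.67×10⁻⁸ × 0.753 × 1.53×10^11.
P = 6130 W.

P ≈ 6130 W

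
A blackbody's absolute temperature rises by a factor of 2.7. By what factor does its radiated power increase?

factor ≈ 53.1

P ∝ T⁴, so the power scales as (2.7)⁴ = 53.1.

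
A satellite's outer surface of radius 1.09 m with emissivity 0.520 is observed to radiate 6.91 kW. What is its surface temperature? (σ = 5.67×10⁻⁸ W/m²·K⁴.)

T ≈ 354 K

A = 4πr² = 4π × (1.09)² = 14.9 m².
From P = εσAT⁴, T = (P / εσA)^(1/4) = (6910 / (0.520 × 5.67×10⁻⁸ × 14.9))^(1/4).
T = (1.57×10^10)^(1/4) = 354 K.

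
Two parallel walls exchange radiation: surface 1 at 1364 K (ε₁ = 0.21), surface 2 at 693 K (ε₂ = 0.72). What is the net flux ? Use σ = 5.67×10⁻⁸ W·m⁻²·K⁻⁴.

q ≈ 35600 W/m²

For two large parallel gray plates, q = σ(T₁⁴ − T₂⁴) / (1/ε₁ + 1/ε₂ − 1).
1/ε₁ + 1/ε₂ − 1 = 1/0.21 + 1/0.72 − 1 = 5.151.
T₁⁴ − T₂⁴ = 3.46×10^12 − 2.31×10^11 = 3.23×10^12 K⁴.
q = 5.67×10⁻⁸ × 3.23×10^12 / 5.151 = 35600 W/m².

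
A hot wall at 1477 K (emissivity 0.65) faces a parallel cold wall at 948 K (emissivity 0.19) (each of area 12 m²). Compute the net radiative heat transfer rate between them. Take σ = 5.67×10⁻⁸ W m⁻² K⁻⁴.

Q ≈ 4.63×10^5 W

For two large parallel gray plates, q = σ(T₁⁴ − T₂⁴) / (1/ε₁ + 1/ε₂ − 1).
1/ε₁ + 1/ε₂ − 1 = 1/0.65 + 1/0.19 − 1 = 5.802.
T₁⁴ − T₂⁴ = 4.76×10^12 − 8.08×10^11 = 3.95×10^12 K⁴.
q = 5.67×10⁻⁸ × 3.95×10^12 / 5.802 = 38600 W/m².
Q = q·A = 38600 × 12 = 4.63×10^5 W.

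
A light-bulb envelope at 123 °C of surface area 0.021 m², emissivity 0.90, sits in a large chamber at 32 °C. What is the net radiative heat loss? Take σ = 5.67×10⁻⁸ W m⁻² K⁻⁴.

Q ≈ 17.1 W

Convert: 123 °C = 396 K; 32 °C = 305 K.
Q = εσA(T⁴ − T_s⁴). T⁴ − T_s⁴ = (396)⁴ − (305)⁴ = 2.46×10^10 − 8.65×10^9 = 1.59×10^10 K⁴.
Q = 0.90 × 5.67×10⁻⁸ × 0.0210 × 1.59×10^10 = 17.1 W.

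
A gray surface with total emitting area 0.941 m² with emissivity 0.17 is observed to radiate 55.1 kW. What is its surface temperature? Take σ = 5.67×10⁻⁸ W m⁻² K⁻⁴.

From P = εσAT⁴, T = (P / εσA)^(1/4) = (55100 / (0.17 × 5.67×10⁻⁸ × 0.941))^(1/4).
T = (6.07×10^12)^(1/4) = 1570 K.

T ≈ 1570 K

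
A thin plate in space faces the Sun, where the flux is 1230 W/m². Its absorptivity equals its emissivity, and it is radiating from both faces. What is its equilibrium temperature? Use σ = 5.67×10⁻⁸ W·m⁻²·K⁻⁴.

T ≈ 323 K

Absorbed flux αS = emitted flux 2εσT⁴ per unit area; with α = ε this gives T = (S/2σ)^(1/4).
T = (1230 / (2 × 5.67×10⁻⁸))^(1/4) = (1.08×10^10)^(1/4).
T = 323 K.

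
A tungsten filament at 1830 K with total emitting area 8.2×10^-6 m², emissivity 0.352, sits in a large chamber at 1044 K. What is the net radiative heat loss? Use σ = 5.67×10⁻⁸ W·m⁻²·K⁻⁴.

Q ≈ 1.64 W

Q = εσA(T⁴ − T_s⁴). T⁴ − T_s⁴ = (1830)⁴ − (1044)⁴ = 1.12×10^13 − 1.19×10^12 = 1.00×10^13 K⁴.
Q = 0.352 × 5.67×10⁻⁸ × 8.20×10^-6 × 1.00×10^13 = 1.64 W.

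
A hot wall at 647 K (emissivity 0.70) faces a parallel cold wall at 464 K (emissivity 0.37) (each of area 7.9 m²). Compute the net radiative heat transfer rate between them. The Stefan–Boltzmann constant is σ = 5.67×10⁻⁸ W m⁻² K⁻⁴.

Q ≈ 18400 W

For two large parallel gray plates, q = σ(T₁⁴ − T₂⁴) / (1/ε₁ + 1/ε₂ − 1).
1/ε₁ + 1/ε₂ − 1 = 1/0.70 + 1/0.37 − 1 = 3.131.
T₁⁴ − T₂⁴ = 1.75×10^11 − 4.64×10^10 = 1.29×10^11 K⁴.
q = 5.67×10⁻⁸ × 1.29×10^11 / 3.131 = 2330 W/m².
Q = q·A = 2330 × 7.9 = 18400 W.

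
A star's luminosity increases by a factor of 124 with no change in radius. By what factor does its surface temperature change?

factor ≈ 3.34

P ∝ T⁴ ⇒ T ∝ P^(1/4), so T scales by (124)^(1/4) = 3.34.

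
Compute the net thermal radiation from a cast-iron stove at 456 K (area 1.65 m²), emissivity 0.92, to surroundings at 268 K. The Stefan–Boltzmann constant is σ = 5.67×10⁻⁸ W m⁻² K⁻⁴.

Q ≈ 3280 W

Q = εσA(T⁴ − T_s⁴). T⁴ − T_s⁴ = (456)⁴ − (268)⁴ = 4.32×10^10 − 5.16×10^9 = 3.81×10^10 K⁴.
Q = 0.92 × 5.67×10⁻⁸ × 1.65 × 3.81×10^10 = 3280 W.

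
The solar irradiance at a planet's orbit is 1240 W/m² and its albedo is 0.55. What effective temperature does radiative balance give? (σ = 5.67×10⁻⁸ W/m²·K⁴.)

Power absorbed = (1−a)S·πR²; power emitted = 4πR²σT⁴. Equating and cancelling πR²:
T = ((1−a)S / 4σ)^(1/4) = (558 / (4 × 5.67×10⁻⁸))^(1/4) = (2.46×10^9)^(1/4).
T = 223 K.

T ≈ 223 K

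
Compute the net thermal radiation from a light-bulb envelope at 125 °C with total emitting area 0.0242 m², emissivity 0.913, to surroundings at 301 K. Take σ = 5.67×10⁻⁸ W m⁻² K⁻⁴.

Convert: 125 °C = 398 K.
Q = εσA(T⁴ − T_s⁴). T⁴ − T_s⁴ = (398)⁴ − (301)⁴ = 2.51×10^10 − 8.21×10^9 = 1.69×10^10 K⁴.
Q = 0.913 × 5.67×10⁻⁸ × 0.0242 × 1.69×10^10 = 21.2 W.

Q ≈ 21.2 W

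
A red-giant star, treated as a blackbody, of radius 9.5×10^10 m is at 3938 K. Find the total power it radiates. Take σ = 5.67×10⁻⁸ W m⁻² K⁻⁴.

A = 4πr² = 4π × (9.5×10^10)² = 1.13×10^23 m².
P = σAT⁴ = 5.67×10⁻⁸ × 1.13×10^23 × (3938)⁴ = 5.67×10⁻⁸ × 1.13×10^23 × 2.40×10^14.
P = 1.55×10^30 W.

P ≈ 1.55×10^30 W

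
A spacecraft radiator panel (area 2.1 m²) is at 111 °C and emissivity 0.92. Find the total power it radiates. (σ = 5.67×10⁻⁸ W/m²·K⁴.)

P ≈ 2380 W

111 °C = 384 K.
P = εσAT⁴ = 0.92 × 5.67×10⁻⁸ × 2.10 × (384)⁴ = 0.92 × 5.67×10⁻⁸ × 2.10 × 2.17×10^10.
P = 2380 W.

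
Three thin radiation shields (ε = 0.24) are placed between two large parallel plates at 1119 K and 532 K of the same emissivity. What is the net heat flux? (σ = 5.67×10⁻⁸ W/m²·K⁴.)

Each of the 4 gaps contributes resistance (2/ε − 1) = 2/0.24 − 1 = 7.333; total = 29.33.
q = σ(T₁⁴ − T₂⁴) / 29.33 = 5.67×10⁻⁸ × 1.49×10^12 / 29.33 = 2880 W/m².

q ≈ 2880 W/m²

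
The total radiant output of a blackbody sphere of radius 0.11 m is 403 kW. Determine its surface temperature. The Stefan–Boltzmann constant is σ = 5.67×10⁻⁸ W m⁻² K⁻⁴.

T ≈ 2610 K

A = 4πr² = 4π × (0.11)² = 0.152 m².
From P = σAT⁴, T = (P / σA)^(1/4) = (4.03×10^5 / (5.67×10⁻⁸ × 0.152))^(1/4).
T = (4.67×10^13)^(1/4) = 2610 K.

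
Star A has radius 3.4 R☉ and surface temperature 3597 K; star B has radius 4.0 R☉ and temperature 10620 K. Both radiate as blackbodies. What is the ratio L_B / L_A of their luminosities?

L_B/L_A ≈ 105

L = 4πR²σT⁴ ∝ R²T⁴, so L_B/L_A = (4.0/3.4)² × (10620/3597)⁴ = 1.38 × 76.0 = 105.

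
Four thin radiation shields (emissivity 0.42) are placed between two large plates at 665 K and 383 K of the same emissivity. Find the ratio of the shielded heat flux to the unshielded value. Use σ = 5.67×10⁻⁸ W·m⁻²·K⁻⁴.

ratio ≈ 0.200

With N identical shields there are N+1 = 5 gaps in series, each with the same radiative resistance, so the flux falls to 1/(N+1) of its unshielded value.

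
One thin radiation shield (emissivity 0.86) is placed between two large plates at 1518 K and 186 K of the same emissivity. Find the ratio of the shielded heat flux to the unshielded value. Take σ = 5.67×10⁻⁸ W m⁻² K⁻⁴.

ratio ≈ 0.500

With N identical shields there are N+1 = 2 gaps in series, each with the same radiative resistance, so the flux falls to 1/(N+1) of its unshielded value.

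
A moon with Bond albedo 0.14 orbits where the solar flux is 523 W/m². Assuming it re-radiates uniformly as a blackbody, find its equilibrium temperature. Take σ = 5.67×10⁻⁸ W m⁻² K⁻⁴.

T ≈ 211 K

Power absorbed = (1−a)S·πR²; power emitted = 4πR²σT⁴. Equating and cancelling πR²:
T = ((1−a)S / 4σ)^(1/4) = (450 / (4 × 5.67×10⁻⁸))^(1/4) = (1.98×10^9)^(1/4).
T = 211 K.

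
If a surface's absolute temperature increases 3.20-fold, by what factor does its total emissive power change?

P ∝ T⁴, so the power scales as (3.20)⁴ = 105.

factor ≈ 105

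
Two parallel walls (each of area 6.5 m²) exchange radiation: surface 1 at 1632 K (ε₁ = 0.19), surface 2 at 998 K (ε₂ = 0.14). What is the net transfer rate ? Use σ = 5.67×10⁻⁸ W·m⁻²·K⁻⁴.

For two large parallel gray plates, q = σ(T₁⁴ − T₂⁴) / (1/ε₁ + 1/ε₂ − 1).
1/ε₁ + 1/ε₂ − 1 = 1/0.19 + 1/0.14 − 1 = 11.41.
T₁⁴ − T₂⁴ = 7.09×10^12 − 9.92×10^11 = 6.10×10^12 K⁴.
q = 5.67×10⁻⁸ × 6.10×10^12 / 11.41 = 30300 W/m².
Q = q·A = 30300 × 6.5 = 1.97×10^5 W.

Q ≈ 1.97×10^5 W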